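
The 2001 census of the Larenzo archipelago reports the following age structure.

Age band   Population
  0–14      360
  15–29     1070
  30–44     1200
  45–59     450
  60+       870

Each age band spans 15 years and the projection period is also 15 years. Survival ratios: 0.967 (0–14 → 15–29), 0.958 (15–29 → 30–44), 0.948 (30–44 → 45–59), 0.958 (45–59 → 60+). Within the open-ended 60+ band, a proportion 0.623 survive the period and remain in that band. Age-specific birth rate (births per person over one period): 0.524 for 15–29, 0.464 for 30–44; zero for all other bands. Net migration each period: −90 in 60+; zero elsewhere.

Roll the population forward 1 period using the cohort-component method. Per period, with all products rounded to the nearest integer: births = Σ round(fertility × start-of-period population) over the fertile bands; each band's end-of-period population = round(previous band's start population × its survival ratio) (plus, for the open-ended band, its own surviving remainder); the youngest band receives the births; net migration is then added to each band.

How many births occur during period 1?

1118

After projecting period 1:
Births: 1070 × 0.524 = 561, 1200 × 0.464 = 557 → 1118
15–29: 360 × 0.967 = 348
30–44: 1070 × 0.958 = 1025
45–59: 1200 × 0.948 = 1138
60+: 450 × 0.958 + 870 × 0.623 = 431 + 542 = 973
Net migration: 60+ − 90 → 883
End of period: [1118, 348, 1025, 1138, 883]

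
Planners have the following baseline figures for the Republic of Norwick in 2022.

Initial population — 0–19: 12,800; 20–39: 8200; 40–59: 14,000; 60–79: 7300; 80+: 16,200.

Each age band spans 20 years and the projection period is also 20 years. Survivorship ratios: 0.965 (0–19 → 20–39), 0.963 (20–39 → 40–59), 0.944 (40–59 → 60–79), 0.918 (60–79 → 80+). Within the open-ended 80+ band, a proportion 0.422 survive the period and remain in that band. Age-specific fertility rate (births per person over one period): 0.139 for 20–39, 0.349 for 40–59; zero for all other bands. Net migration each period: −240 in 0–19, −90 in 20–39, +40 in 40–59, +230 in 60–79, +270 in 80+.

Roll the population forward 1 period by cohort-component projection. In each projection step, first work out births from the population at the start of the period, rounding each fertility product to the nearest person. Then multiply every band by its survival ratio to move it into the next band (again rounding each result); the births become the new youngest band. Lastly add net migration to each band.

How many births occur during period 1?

After projecting period 1:
Births: 8200 × 0.139 = 1140, 14000 × 0.349 = 4886 ⇒ total 6026
20–39: 12800 × 0.965 = 12352
40–59: 8200 × 0.963 = 7897
60–79: 14000 × 0.944 = 13216
80+: 7300 × 0.918 + 16200 × 0.422 = 6701 + 6836 = 13537
Net migration: 0–19 − 240 → 5786; 20–39 − 90 → 12262; 40–59 + 40 → 7937; 60–79 + 230 → 13446; 80+ + 270 → 13807
End of period: [5786, 12262, 7937, 13446, 13807]

6026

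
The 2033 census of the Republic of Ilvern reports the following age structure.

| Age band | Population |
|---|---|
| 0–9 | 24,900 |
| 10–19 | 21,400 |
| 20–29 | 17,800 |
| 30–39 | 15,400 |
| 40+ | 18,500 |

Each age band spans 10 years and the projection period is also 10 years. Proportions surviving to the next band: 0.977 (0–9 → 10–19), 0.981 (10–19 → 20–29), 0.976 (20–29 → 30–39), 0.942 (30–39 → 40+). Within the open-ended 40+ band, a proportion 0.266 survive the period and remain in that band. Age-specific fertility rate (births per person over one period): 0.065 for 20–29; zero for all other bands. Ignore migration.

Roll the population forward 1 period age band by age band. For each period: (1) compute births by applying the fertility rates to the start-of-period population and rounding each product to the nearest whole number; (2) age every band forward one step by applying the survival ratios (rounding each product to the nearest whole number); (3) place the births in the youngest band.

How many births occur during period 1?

1157

After projecting period 1:
Births: 17800 × 0.065 = 1157
10–19: 24900 × 0.977 = 24327
20–29: 21400 × 0.981 = 20993
30–39: 17800 × 0.976 = 17373
40+: 15400 × 0.942 + 18500 × 0.266 = 14507 + 4921 = 19428
→ [1157, 24327, 20993, 17373, 19428]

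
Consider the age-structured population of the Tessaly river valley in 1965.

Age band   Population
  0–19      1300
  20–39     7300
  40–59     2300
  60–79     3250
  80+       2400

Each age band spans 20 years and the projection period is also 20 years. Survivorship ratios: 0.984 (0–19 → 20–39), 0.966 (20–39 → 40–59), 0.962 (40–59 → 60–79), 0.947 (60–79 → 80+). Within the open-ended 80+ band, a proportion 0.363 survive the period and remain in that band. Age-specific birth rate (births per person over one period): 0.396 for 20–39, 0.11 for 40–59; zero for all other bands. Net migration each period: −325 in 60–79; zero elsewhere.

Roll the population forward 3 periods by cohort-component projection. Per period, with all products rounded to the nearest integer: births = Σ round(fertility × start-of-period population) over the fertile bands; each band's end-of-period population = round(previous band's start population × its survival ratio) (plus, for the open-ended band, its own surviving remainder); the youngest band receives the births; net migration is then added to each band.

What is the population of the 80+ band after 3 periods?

7286

After projecting period 1:
Births: 7300 × 0.396 = 2891, 2300 × 0.11 = 253 ⇒ total 3144
20–39: 1300 × 0.984 = 1279
40–59: 7300 × 0.966 = 7052
60–79: 2300 × 0.962 = 2213
80+: 3250 × 0.947 + 2400 × 0.363 = 3078 + 871 = 3949
Net migration: 60–79 − 325 → 1888
→ [3144, 1279, 7052, 1888, 3949]
After projecting period 2:
Births: 1279 × 0.396 = 506, 7052 × 0.11 = 776 ⇒ total 1282
20–39: 3144 × 0.984 = 3094
40–59: 1279 × 0.966 = 1236
60–79: 7052 × 0.962 = 6784
80+: 1888 × 0.947 + 3949 × 0.363 = 1788 + 1433 = 3221
Net migration: 60–79 − 325 → 6459
→ [1282, 3094, 1236, 6459, 3221]
After projecting period 3:
Births: 3094 × 0.396 = 1225, 1236 × 0.11 = 136 ⇒ total 1361
20–39: 1282 × 0.984 = 1261
40–59: 3094 × 0.966 = 2989
60–79: 1236 × 0.962 = 1189
80+: 6459 × 0.947 + 3221 × 0.363 = 6117 + 1169 = 7286
Net migration: 60–79 − 325 → 864
→ [1361, 1261, 2989, 864, 7286]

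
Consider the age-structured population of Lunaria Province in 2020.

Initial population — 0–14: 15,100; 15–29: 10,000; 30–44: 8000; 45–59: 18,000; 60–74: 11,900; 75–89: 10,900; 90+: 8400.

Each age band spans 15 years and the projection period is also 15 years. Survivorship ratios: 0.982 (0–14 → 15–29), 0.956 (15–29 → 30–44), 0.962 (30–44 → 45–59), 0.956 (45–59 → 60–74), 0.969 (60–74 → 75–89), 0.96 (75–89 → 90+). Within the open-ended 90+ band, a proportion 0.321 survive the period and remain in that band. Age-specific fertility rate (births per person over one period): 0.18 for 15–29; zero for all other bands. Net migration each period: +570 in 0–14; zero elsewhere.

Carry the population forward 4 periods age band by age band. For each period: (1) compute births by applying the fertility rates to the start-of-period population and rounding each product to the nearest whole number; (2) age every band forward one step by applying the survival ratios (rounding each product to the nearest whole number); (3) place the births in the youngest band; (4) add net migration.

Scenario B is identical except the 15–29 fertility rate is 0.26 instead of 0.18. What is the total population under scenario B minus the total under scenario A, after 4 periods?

Let band 1 be 0–14 through band 7 = 90+.
— Period 1 —
Births: 10000 × 0.18 = 1800
Band 2: 15100 × 0.982 = 14828
Band 3: 10000 × 0.956 = 9560
Band 4: 8000 × 0.962 = 7696
Band 5: 18000 × 0.956 = 17208
Band 6: 11900 × 0.969 = 11531
Band 7: 10900 × 0.96 + 8400 × 0.321 = 10464 + 2696 = 13160
Net migration: Band 1 + 570 → 2370
→ [2370, 14828, 9560, 7696, 17208, 11531, 13160]
— Period 2 —
Births: 14828 × 0.18 = 2669
Band 2: 2370 × 0.982 = 2327
Band 3: 14828 × 0.956 = 14176
Band 4: 9560 × 0.962 = 9197
Band 5: 7696 × 0.956 = 7357
Band 6: 17208 × 0.969 = 16675
Band 7: 11531 × 0.96 + 13160 × 0.321 = 11070 + 4224 = 15294
Net migration: Band 1 + 570 → 3239
→ [3239, 2327, 14176, 9197, 7357, 16675, 15294]
— Period 3 —
Births: 2327 × 0.18 = 419
Band 2: 3239 × 0.982 = 3181
Band 3: 2327 × 0.956 = 2225
Band 4: 14176 × 0.962 = 13637
Band 5: 9197 × 0.956 = 8792
Band 6: 7357 × 0.969 = 7129
Band 7: 16675 × 0.96 + 15294 × 0.321 = 16008 + 4909 = 20917
Net migration: Band 1 + 570 → 989
→ [989, 3181, 2225, 13637, 8792, 7129, 20917]
— Period 4 —
Births: 3181 × 0.18 = 573
Band 2: 989 × 0.982 = 971
Band 3: 3181 × 0.956 = 3041
Band 4: 2225 × 0.962 = 2140
Band 5: 13637 × 0.956 = 13037
Band 6: 8792 × 0.969 = 8519
Band 7: 7129 × 0.96 + 20917 × 0.321 = 6844 + 6714 = 13558
Net migration: Band 1 + 570 → 1143
→ [1143, 971, 3041, 2140, 13037, 8519, 13558]
Scenario A total after 4 periods: 42409
Scenario B projection —
— Period 1 —
Births: 10000 × 0.26 = 2600
Band 2: 15100 × 0.982 = 14828
Band 3: 10000 × 0.956 = 9560
Band 4: 8000 × 0.962 = 7696
Band 5: 18000 × 0.956 = 17208
Band 6: 11900 × 0.969 = 11531
Band 7: 10900 × 0.96 + 8400 × 0.321 = 10464 + 2696 = 13160
Net migration: Band 1 + 570 → 3170
→ [3170, 14828, 9560, 7696, 17208, 11531, 13160]
— Period 2 —
Births: 14828 × 0.26 = 3855
Band 2: 3170 × 0.982 = 3113
Band 3: 14828 × 0.956 = 14176
Band 4: 9560 × 0.962 = 9197
Band 5: 7696 × 0.956 = 7357
Band 6: 17208 × 0.969 = 16675
Band 7: 11531 × 0.96 + 13160 × 0.321 = 11070 + 4224 = 15294
Net migration: Band 1 + 570 → 4425
→ [4425, 3113, 14176, 9197, 7357, 16675, 15294]
— Period 3 —
Births: 3113 × 0.26 = 809
Band 2: 4425 × 0.982 = 4345
Band 3: 3113 × 0.956 = 2976
Band 4: 14176 × 0.962 = 13637
Band 5: 9197 × 0.956 = 8792
Band 6: 7357 × 0.969 = 7129
Band 7: 16675 × 0.96 + 15294 × 0.321 = 16008 + 4909 = 20917
Net migration: Band 1 + 570 → 1379
→ [1379, 4345, 2976, 13637, 8792, 7129, 20917]
— Period 4 —
Births: 4345 × 0.26 = 1130
Band 2: 1379 × 0.982 = 1354
Band 3: 4345 × 0.956 = 4154
Band 4: 2976 × 0.962 = 2863
Band 5: 13637 × 0.956 = 13037
Band 6: 8792 × 0.969 = 8519
Band 7: 7129 × 0.96 + 20917 × 0.321 = 6844 + 6714 = 13558
Net migration: Band 1 + 570 → 1700
→ [1700, 1354, 4154, 2863, 13037, 8519, 13558]
Scenario B total after 4 periods: 45185
Difference B − A = 45185 − 42409 = 2776

2776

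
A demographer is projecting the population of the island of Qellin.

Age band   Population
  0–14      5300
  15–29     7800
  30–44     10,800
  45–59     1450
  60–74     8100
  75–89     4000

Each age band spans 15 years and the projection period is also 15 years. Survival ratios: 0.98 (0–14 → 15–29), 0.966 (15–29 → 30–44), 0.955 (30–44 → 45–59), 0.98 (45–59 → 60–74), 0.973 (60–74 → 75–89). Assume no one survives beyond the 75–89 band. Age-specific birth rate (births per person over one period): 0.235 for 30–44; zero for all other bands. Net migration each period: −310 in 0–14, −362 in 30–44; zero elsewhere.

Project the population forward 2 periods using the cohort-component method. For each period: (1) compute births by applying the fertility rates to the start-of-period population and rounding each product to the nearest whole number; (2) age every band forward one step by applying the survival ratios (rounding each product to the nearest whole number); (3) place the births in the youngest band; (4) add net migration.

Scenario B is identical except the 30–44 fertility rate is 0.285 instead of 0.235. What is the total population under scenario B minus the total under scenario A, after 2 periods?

Let band 1 be 0–14 through band 6 = 75–89.
— Period 1 —
Births: 10800 × 0.235 = 2538
Band 2: 5300 × 0.98 = 5194
Band 3: 7800 × 0.966 = 7535
Band 4: 10800 × 0.955 = 10314
Band 5: 1450 × 0.98 = 1421
Band 6: 8100 × 0.973 = 7881
Net migration: Band 1 − 310 → 2228; Band 3 − 362 → 7173
Population now: 0–14=2228, 15–29=5194, 30–44=7173, 45–59=10314, 60–74=1421, 75–89=7881
— Period 2 —
Births: 7173 × 0.235 = 1686
Band 2: 2228 × 0.98 = 2183
Band 3: 5194 × 0.966 = 5017
Band 4: 7173 × 0.955 = 6850
Band 5: 10314 × 0.98 = 10108
Band 6: 1421 × 0.973 = 1383
Net migration: Band 1 − 310 → 1376; Band 3 − 362 → 4655
Population now: 0–14=1376, 15–29=2183, 30–44=4655, 45–59=6850, 60–74=10108, 75–89=1383
Scenario A total after 2 periods: 26555
Scenario B projection —
— Period 1 —
Births: 10800 × 0.285 = 3078
Band 2: 5300 × 0.98 = 5194
Band 3: 7800 × 0.966 = 7535
Band 4: 10800 × 0.955 = 10314
Band 5: 1450 × 0.98 = 1421
Band 6: 8100 × 0.973 = 7881
Net migration: Band 1 − 310 → 2768; Band 3 − 362 → 7173
Population now: 0–14=2768, 15–29=5194, 30–44=7173, 45–59=10314, 60–74=1421, 75–89=7881
— Period 2 —
Births: 7173 × 0.285 = 2044
Band 2: 2768 × 0.98 = 2713
Band 3: 5194 × 0.966 = 5017
Band 4: 7173 × 0.955 = 6850
Band 5: 10314 × 0.98 = 10108
Band 6: 1421 × 0.973 = 1383
Net migration: Band 1 − 310 → 1734; Band 3 − 362 → 4655
Population now: 0–14=1734, 15–29=2713, 30–44=4655, 45–59=6850, 60–74=10108, 75–89=1383
Scenario B total after 2 periods: 27443
Difference B − A = 27443 − 26555 = 888

888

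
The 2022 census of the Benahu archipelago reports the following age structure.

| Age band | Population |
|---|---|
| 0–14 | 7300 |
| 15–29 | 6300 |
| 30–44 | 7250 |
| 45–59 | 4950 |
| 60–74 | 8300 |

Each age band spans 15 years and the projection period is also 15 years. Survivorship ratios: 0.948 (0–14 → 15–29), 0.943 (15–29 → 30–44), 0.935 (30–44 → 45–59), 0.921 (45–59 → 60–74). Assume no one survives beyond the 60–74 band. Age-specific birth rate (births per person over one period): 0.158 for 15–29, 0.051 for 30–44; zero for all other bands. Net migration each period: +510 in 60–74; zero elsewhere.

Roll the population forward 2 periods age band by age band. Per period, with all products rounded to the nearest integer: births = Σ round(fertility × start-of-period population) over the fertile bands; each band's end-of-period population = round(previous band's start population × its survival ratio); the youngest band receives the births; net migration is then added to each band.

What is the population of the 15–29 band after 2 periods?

Let group 1 be 0–14 through group 5 = 60–74.
Period 1.
Births: 6300 × 0.158 = 995  |  7250 × 0.051 = 370 → 1365
Group 2: 7300 × 0.948 = 6920
Group 3: 6300 × 0.943 = 5941
Group 4: 7250 × 0.935 = 6779
Group 5: 4950 × 0.921 = 4559
Net migration: Group 5 + 510 → 5069
Population now: 0–14=1365, 15–29=6920, 30–44=5941, 45–59=6779, 60–74=5069
Period 2.
Births: 6920 × 0.158 = 1093  |  5941 × 0.051 = 303 → 1396
Group 2: 1365 × 0.948 = 1294
Group 3: 6920 × 0.943 = 6526
Group 4: 5941 × 0.935 = 5555
Group 5: 6779 × 0.921 = 6243
Net migration: Group 5 + 510 → 6753
Population now: 0–14=1396, 15–29=1294, 30–44=6526, 45–59=5555, 60–74=6753

1294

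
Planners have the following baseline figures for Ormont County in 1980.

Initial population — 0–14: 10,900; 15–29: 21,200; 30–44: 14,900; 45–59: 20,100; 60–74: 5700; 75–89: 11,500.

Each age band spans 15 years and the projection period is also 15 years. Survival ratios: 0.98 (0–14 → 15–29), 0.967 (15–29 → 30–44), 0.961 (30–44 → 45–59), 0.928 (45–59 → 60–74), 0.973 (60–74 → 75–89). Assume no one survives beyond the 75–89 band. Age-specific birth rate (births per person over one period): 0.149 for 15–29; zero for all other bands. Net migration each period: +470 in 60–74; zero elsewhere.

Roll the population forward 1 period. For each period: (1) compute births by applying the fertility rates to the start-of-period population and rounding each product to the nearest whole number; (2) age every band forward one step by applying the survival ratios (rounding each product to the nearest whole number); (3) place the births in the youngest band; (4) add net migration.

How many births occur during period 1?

3159

Period 1:
Births: 21200 × 0.149 = 3159
15–29: 10900 × 0.98 = 10682
30–44: 21200 × 0.967 = 20500
45–59: 14900 × 0.961 = 14319
60–74: 20100 × 0.928 = 18653
75–89: 5700 × 0.973 = 5546
Net migration: 60–74 + 470 → 19123
Giving 3159 / 10682 / 20500 / 14319 / 19123 / 5546.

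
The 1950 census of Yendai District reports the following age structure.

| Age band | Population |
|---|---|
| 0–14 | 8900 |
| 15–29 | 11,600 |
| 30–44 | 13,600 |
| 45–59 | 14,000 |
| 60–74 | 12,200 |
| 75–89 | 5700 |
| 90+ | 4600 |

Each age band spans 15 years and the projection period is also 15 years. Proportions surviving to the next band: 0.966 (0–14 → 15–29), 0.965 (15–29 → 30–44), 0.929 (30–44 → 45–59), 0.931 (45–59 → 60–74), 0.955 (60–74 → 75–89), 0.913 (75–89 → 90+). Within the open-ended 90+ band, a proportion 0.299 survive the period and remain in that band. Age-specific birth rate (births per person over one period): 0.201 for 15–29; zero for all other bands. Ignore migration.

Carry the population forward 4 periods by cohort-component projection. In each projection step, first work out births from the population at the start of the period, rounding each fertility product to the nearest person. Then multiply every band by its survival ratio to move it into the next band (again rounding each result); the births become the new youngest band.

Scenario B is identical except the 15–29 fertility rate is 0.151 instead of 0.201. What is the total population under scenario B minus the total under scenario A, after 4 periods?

Let group 1 be 0–14 through group 7 = 90+.
[period 1]
Births: 11600 × 0.201 = 2332
Group 2: 8900 × 0.966 = 8597
Group 3: 11600 × 0.965 = 11194
Group 4: 13600 × 0.929 = 12634
Group 5: 14000 × 0.931 = 13034
Group 6: 12200 × 0.955 = 11651
Group 7: 5700 × 0.913 + 4600 × 0.299 = 5204 + 1375 = 6579
End of period: [2332, 8597, 11194, 12634, 13034, 11651, 6579]
[period 2]
Births: 8597 × 0.201 = 1728
Group 2: 2332 × 0.966 = 2253
Group 3: 8597 × 0.965 = 8296
Group 4: 11194 × 0.929 = 10399
Group 5: 12634 × 0.931 = 11762
Group 6: 13034 × 0.955 = 12447
Group 7: 11651 × 0.913 + 6579 × 0.299 = 10637 + 1967 = 12604
End of period: [1728, 2253, 8296, 10399, 11762, 12447, 12604]
[period 3]
Births: 2253 × 0.201 = 453
Group 2: 1728 × 0.966 = 1669
Group 3: 2253 × 0.965 = 2174
Group 4: 8296 × 0.929 = 7707
Group 5: 10399 × 0.931 = 9681
Group 6: 11762 × 0.955 = 11233
Group 7: 12447 × 0.913 + 12604 × 0.299 = 11364 + 3769 = 15133
End of period: [453, 1669, 2174, 7707, 9681, 11233, 15133]
[period 4]
Births: 1669 × 0.201 = 335
Group 2: 453 × 0.966 = 438
Group 3: 1669 × 0.965 = 1611
Group 4: 2174 × 0.929 = 2020
Group 5: 7707 × 0.931 = 7175
Group 6: 9681 × 0.955 = 9245
Group 7: 11233 × 0.913 + 15133 × 0.299 = 10256 + 4525 = 14781
End of period: [335, 438, 1611, 2020, 7175, 9245, 14781]
Scenario A total after 4 periods: 35605
Scenario B projection —
[period 1]
Births: 11600 × 0.151 = 1752
Group 2: 8900 × 0.966 = 8597
Group 3: 11600 × 0.965 = 11194
Group 4: 13600 × 0.929 = 12634
Group 5: 14000 × 0.931 = 13034
Group 6: 12200 × 0.955 = 11651
Group 7: 5700 × 0.913 + 4600 × 0.299 = 5204 + 1375 = 6579
End of period: [1752, 8597, 11194, 12634, 13034, 11651, 6579]
[period 2]
Births: 8597 × 0.151 = 1298
Group 2: 1752 × 0.966 = 1692
Group 3: 8597 × 0.965 = 8296
Group 4: 11194 × 0.929 = 10399
Group 5: 12634 × 0.931 = 11762
Group 6: 13034 × 0.955 = 12447
Group 7: 11651 × 0.913 + 6579 × 0.299 = 10637 + 1967 = 12604
End of period: [1298, 1692, 8296, 10399, 11762, 12447, 12604]
[period 3]
Births: 1692 × 0.151 = 255
Group 2: 1298 × 0.966 = 1254
Group 3: 1692 × 0.965 = 1633
Group 4: 8296 × 0.929 = 7707
Group 5: 10399 × 0.931 = 9681
Group 6: 11762 × 0.955 = 11233
Group 7: 12447 × 0.913 + 12604 × 0.299 = 11364 + 3769 = 15133
End of period: [255, 1254, 1633, 7707, 9681, 11233, 15133]
[period 4]
Births: 1254 × 0.151 = 189
Group 2: 255 × 0.966 = 246
Group 3: 1254 × 0.965 = 1210
Group 4: 1633 × 0.929 = 1517
Group 5: 7707 × 0.931 = 7175
Group 6: 9681 × 0.955 = 9245
Group 7: 11233 × 0.913 + 15133 × 0.299 = 10256 + 4525 = 14781
End of period: [189, 246, 1210, 1517, 7175, 9245, 14781]
Scenario B total after 4 periods: 34363
Difference B − A = 34363 − 35605 = -1242

-1242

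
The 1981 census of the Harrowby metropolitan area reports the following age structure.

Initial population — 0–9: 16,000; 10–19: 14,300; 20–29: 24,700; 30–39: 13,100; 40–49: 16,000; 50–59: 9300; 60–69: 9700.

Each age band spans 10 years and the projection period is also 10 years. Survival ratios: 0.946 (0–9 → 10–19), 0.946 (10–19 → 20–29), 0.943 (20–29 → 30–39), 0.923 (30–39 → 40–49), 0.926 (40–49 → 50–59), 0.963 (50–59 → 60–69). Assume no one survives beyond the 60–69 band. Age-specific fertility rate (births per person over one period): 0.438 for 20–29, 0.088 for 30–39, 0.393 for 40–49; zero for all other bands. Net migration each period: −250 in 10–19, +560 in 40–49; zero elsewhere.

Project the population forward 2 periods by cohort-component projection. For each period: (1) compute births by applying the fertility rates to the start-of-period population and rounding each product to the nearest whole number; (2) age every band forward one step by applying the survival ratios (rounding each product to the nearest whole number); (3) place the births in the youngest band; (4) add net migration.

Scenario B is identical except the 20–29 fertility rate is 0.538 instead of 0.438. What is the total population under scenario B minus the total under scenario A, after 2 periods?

3690

(Bands numbered youngest = 1 to oldest = 7.)
[period 1]
Births: 24700 × 0.438 = 10819, 13100 × 0.088 = 1153, 16000 × 0.393 = 6288 ⇒ total 18260
Band 2: 16000 × 0.946 = 15136
Band 3: 14300 × 0.946 = 13528
Band 4: 24700 × 0.943 = 23292
Band 5: 13100 × 0.923 = 12091
Band 6: 16000 × 0.926 = 14816
Band 7: 9300 × 0.963 = 8956
Net migration: Band 2 − 250 → 14886; Band 5 + 560 → 12651
→ [18260, 14886, 13528, 23292, 12651, 14816, 8956]
[period 2]
Births: 13528 × 0.438 = 5925, 23292 × 0.088 = 2050, 12651 × 0.393 = 4972 ⇒ total 12947
Band 2: 18260 × 0.946 = 17274
Band 3: 14886 × 0.946 = 14082
Band 4: 13528 × 0.943 = 12757
Band 5: 23292 × 0.923 = 21499
Band 6: 12651 × 0.926 = 11715
Band 7: 14816 × 0.963 = 14268
Net migration: Band 2 − 250 → 17024; Band 5 + 560 → 22059
→ [12947, 17024, 14082, 12757, 22059, 11715, 14268]
Scenario A total after 2 periods: 104852
Scenario B projection —
[period 1]
Births: 24700 × 0.538 = 13289, 13100 × 0.088 = 1153, 16000 × 0.393 = 6288 ⇒ total 20730
Band 2: 16000 × 0.946 = 15136
Band 3: 14300 × 0.946 = 13528
Band 4: 24700 × 0.943 = 23292
Band 5: 13100 × 0.923 = 12091
Band 6: 16000 × 0.926 = 14816
Band 7: 9300 × 0.963 = 8956
Net migration: Band 2 − 250 → 14886; Band 5 + 560 → 12651
→ [20730, 14886, 13528, 23292, 12651, 14816, 8956]
[period 2]
Births: 13528 × 0.538 = 7278, 23292 × 0.088 = 2050, 12651 × 0.393 = 4972 ⇒ total 14300
Band 2: 20730 × 0.946 = 19611
Band 3: 14886 × 0.946 = 14082
Band 4: 13528 × 0.943 = 12757
Band 5: 23292 × 0.923 = 21499
Band 6: 12651 × 0.926 = 11715
Band 7: 14816 × 0.963 = 14268
Net migration: Band 2 − 250 → 19361; Band 5 + 560 → 22059
→ [14300, 19361, 14082, 12757, 22059, 11715, 14268]
Scenario B total after 2 periods: 108542
Difference B − A = 108542 − 104852 = 3690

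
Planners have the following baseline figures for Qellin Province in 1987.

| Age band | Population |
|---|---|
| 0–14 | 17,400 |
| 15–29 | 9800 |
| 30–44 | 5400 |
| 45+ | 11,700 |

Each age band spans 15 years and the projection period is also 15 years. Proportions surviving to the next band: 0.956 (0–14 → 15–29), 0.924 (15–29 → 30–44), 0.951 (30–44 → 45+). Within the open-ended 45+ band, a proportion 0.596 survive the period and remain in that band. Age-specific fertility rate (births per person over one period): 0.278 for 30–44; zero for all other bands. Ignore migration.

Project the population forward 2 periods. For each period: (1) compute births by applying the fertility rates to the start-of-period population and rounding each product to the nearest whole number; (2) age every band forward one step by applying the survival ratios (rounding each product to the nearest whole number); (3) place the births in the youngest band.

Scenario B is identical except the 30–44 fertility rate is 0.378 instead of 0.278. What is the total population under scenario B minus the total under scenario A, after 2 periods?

1422

— Period 1 —
Births: 5400 × 0.278 = 1501
15–29: 17400 × 0.956 = 16634
30–44: 9800 × 0.924 = 9055
45+: 5400 × 0.951 + 11700 × 0.596 = 5135 + 6973 = 12108
Population now: 0–14=1501, 15–29=16634, 30–44=9055, 45+=12108
— Period 2 —
Births: 9055 × 0.278 = 2517
15–29: 1501 × 0.956 = 1435
30–44: 16634 × 0.924 = 15370
45+: 9055 × 0.951 + 12108 × 0.596 = 8611 + 7216 = 15827
Population now: 0–14=2517, 15–29=1435, 30–44=15370, 45+=15827
Scenario A total after 2 periods: 35149
Scenario B projection —
— Period 1 —
Births: 5400 × 0.378 = 2041
15–29: 17400 × 0.956 = 16634
30–44: 9800 × 0.924 = 9055
45+: 5400 × 0.951 + 11700 × 0.596 = 5135 + 6973 = 12108
Population now: 0–14=2041, 15–29=16634, 30–44=9055, 45+=12108
— Period 2 —
Births: 9055 × 0.378 = 3423
15–29: 2041 × 0.956 = 1951
30–44: 16634 × 0.924 = 15370
45+: 9055 × 0.951 + 12108 × 0.596 = 8611 + 7216 = 15827
Population now: 0–14=3423, 15–29=1951, 30–44=15370, 45+=15827
Scenario B total after 2 periods: 36571
Difference B − A = 36571 − 35149 = 1422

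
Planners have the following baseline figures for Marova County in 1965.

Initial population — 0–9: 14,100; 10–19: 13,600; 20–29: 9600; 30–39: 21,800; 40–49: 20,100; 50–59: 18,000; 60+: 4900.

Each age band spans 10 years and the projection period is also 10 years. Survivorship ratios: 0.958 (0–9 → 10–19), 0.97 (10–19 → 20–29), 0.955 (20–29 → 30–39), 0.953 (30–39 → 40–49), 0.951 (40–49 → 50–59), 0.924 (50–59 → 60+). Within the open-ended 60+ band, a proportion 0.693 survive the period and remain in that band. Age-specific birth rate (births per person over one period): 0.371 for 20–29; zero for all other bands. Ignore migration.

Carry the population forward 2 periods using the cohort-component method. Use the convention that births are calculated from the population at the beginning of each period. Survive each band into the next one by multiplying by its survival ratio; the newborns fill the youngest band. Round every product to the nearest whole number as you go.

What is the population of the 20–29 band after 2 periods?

13103

Let group 1 be 0–9 through group 7 = 60+.
[period 1]
Births: 9600 * 0.371 = 3562
Group 2: 14100 * 0.958 = 13508
Group 3: 13600 * 0.97 = 13192
Group 4: 9600 * 0.955 = 9168
Group 5: 21800 * 0.953 = 20775
Group 6: 20100 * 0.951 = 19115
Group 7: 18000 * 0.924 + 4900 * 0.693 = 16632 + 3396 = 20028
End of period: [3562, 13508, 13192, 9168, 20775, 19115, 20028]
[period 2]
Births: 13192 * 0.371 = 4894
Group 2: 3562 * 0.958 = 3412
Group 3: 13508 * 0.97 = 13103
Group 4: 13192 * 0.955 = 12598
Group 5: 9168 * 0.953 = 8737
Group 6: 20775 * 0.951 = 19757
Group 7: 19115 * 0.924 + 20028 * 0.693 = 17662 + 13879 = 31541
End of period: [4894, 3412, 13103, 12598, 8737, 19757, 31541]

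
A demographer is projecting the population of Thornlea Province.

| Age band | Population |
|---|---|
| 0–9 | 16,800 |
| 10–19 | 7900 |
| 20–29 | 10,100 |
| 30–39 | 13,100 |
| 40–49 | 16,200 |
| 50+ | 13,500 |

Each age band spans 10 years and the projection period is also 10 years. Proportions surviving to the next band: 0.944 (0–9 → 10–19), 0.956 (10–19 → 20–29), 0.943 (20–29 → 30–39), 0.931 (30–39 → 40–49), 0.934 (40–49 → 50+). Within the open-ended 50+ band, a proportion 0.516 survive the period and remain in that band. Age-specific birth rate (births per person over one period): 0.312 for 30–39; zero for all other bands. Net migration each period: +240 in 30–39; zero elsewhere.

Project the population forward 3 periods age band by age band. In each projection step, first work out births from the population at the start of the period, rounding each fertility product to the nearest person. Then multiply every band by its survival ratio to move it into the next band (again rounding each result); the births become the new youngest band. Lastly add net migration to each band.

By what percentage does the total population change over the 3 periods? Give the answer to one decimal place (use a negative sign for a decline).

-34.9

After projecting period 1:
Births: 13100 × 0.312 = 4087
10–19: 16800 × 0.944 = 15859
20–29: 7900 × 0.956 = 7552
30–39: 10100 × 0.943 = 9524
40–49: 13100 × 0.931 = 12196
50+: 16200 × 0.934 + 13500 × 0.516 = 15131 + 6966 = 22097
Net migration: 30–39 + 240 → 9764
Population now: 0–9=4087, 10–19=15859, 20–29=7552, 30–39=9764, 40–49=12196, 50+=22097
After projecting period 2:
Births: 9764 × 0.312 = 3046
10–19: 4087 × 0.944 = 3858
20–29: 15859 × 0.956 = 15161
30–39: 7552 × 0.943 = 7122
40–49: 9764 × 0.931 = 9090
50+: 12196 × 0.934 + 22097 × 0.516 = 11391 + 11402 = 22793
Net migration: 30–39 + 240 → 7362
Population now: 0–9=3046, 10–19=3858, 20–29=15161, 30–39=7362, 40–49=9090, 50+=22793
After projecting period 3:
Births: 7362 × 0.312 = 2297
10–19: 3046 × 0.944 = 2875
20–29: 3858 × 0.956 = 3688
30–39: 15161 × 0.943 = 14297
40–49: 7362 × 0.931 = 6854
50+: 9090 × 0.934 + 22793 × 0.516 = 8490 + 11761 = 20251
Net migration: 30–39 + 240 → 14537
Population now: 0–9=2297, 10–19=2875, 20–29=3688, 30–39=14537, 40–49=6854, 50+=20251
Total: 77600 → 50502; change = -27098; percentage change = -34.9%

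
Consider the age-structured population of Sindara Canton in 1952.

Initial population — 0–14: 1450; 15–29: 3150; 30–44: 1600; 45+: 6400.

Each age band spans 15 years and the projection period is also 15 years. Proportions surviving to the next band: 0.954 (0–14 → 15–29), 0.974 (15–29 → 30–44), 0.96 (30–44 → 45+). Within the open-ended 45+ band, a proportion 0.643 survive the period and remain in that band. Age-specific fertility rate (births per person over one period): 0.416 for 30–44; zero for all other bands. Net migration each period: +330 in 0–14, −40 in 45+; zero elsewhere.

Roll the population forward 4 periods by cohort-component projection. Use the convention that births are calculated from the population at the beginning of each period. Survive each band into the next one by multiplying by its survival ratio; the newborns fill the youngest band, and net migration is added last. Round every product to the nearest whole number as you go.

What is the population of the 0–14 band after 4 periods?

715

(Bands numbered youngest = 1 to oldest = 4.)
Period 1:
Births: 1600 * 0.416 = 666
Band 2: 1450 * 0.954 = 1383
Band 3: 3150 * 0.974 = 3068
Band 4: 1600 * 0.96 + 6400 * 0.643 = 1536 + 4115 = 5651
Net migration: Band 1 + 330 → 996; Band 4 − 40 → 5611
Giving 996 / 1383 / 3068 / 5611.
Period 2:
Births: 3068 * 0.416 = 1276
Band 2: 996 * 0.954 = 950
Band 3: 1383 * 0.974 = 1347
Band 4: 3068 * 0.96 + 5611 * 0.643 = 2945 + 3608 = 6553
Net migration: Band 1 + 330 → 1606; Band 4 − 40 → 6513
Giving 1606 / 950 / 1347 / 6513.
Period 3:
Births: 1347 * 0.416 = 560
Band 2: 1606 * 0.954 = 1532
Band 3: 950 * 0.974 = 925
Band 4: 1347 * 0.96 + 6513 * 0.643 = 1293 + 4188 = 5481
Net migration: Band 1 + 330 → 890; Band 4 − 40 → 5441
Giving 890 / 1532 / 925 / 5441.
Period 4:
Births: 925 * 0.416 = 385
Band 2: 890 * 0.954 = 849
Band 3: 1532 * 0.974 = 1492
Band 4: 925 * 0.96 + 5441 * 0.643 = 888 + 3499 = 4387
Net migration: Band 1 + 330 → 715; Band 4 − 40 → 4347
Giving 715 / 849 / 1492 / 4347.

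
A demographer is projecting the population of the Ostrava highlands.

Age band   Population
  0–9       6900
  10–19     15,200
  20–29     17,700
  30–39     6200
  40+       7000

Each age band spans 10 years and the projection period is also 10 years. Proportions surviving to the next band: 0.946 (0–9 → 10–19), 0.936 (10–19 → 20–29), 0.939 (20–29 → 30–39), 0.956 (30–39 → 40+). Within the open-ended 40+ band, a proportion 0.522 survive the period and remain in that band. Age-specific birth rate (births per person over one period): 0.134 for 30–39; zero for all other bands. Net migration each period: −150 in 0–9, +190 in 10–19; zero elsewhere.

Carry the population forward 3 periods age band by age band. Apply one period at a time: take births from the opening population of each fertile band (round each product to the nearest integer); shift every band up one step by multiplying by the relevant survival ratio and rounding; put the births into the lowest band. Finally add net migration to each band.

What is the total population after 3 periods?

34155

— Period 1 —
Births: 6200 × 0.134 = 831
10–19: 6900 × 0.946 = 6527
20–29: 15200 × 0.936 = 14227
30–39: 17700 × 0.939 = 16620
40+: 6200 × 0.956 + 7000 × 0.522 = 5927 + 3654 = 9581
Net migration: 0–9 − 150 → 681; 10–19 + 190 → 6717
Giving 681 / 6717 / 14227 / 16620 / 9581.
— Period 2 —
Births: 16620 × 0.134 = 2227
10–19: 681 × 0.946 = 644
20–29: 6717 × 0.936 = 6287
30–39: 14227 × 0.939 = 13359
40+: 16620 × 0.956 + 9581 × 0.522 = 15889 + 5001 = 20890
Net migration: 0–9 − 150 → 2077; 10–19 + 190 → 834
Giving 2077 / 834 / 6287 / 13359 / 20890.
— Period 3 —
Births: 13359 × 0.134 = 1790
10–19: 2077 × 0.946 = 1965
20–29: 834 × 0.936 = 781
30–39: 6287 × 0.939 = 5903
40+: 13359 × 0.956 + 20890 × 0.522 = 12771 + 10905 = 23676
Net migration: 0–9 − 150 → 1640; 10–19 + 190 → 2155
Giving 1640 / 2155 / 781 / 5903 / 23676.
Total after period 3: 1640 + 2155 + 781 + 5903 + 23676 = 34155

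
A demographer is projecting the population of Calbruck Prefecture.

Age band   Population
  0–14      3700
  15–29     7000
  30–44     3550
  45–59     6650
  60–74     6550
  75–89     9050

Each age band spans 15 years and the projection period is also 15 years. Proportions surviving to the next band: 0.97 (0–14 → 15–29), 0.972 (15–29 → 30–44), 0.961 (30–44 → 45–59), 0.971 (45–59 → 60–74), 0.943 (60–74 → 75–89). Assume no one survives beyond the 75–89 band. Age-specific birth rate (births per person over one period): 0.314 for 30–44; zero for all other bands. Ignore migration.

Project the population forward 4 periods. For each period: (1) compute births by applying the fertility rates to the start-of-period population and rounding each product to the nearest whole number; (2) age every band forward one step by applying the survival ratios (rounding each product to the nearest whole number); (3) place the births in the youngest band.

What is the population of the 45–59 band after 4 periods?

— Period 1 —
Births: 3550 × 0.314 = 1115
15–29: 3700 × 0.97 = 3589
30–44: 7000 × 0.972 = 6804
45–59: 3550 × 0.961 = 3412
60–74: 6650 × 0.971 = 6457
75–89: 6550 × 0.943 = 6177
Population now: 0–14=1115, 15–29=3589, 30–44=6804, 45–59=3412, 60–74=6457, 75–89=6177
— Period 2 —
Births: 6804 × 0.314 = 2136
15–29: 1115 × 0.97 = 1082
30–44: 3589 × 0.972 = 3489
45–59: 6804 × 0.961 = 6539
60–74: 3412 × 0.971 = 3313
75–89: 6457 × 0.943 = 6089
Population now: 0–14=2136, 15–29=1082, 30–44=3489, 45–59=6539, 60–74=3313, 75–89=6089
— Period 3 —
Births: 3489 × 0.314 = 1096
15–29: 2136 × 0.97 = 2072
30–44: 1082 × 0.972 = 1052
45–59: 3489 × 0.961 = 3353
60–74: 6539 × 0.971 = 6349
75–89: 3313 × 0.943 = 3124
Population now: 0–14=1096, 15–29=2072, 30–44=1052, 45–59=3353, 60–74=6349, 75–89=3124
— Period 4 —
Births: 1052 × 0.314 = 330
15–29: 1096 × 0.97 = 1063
30–44: 2072 × 0.972 = 2014
45–59: 1052 × 0.961 = 1011
60–74: 3353 × 0.971 = 3256
75–89: 6349 × 0.943 = 5987
Population now: 0–14=330, 15–29=1063, 30–44=2014, 45–59=1011, 60–74=3256, 75–89=5987

1011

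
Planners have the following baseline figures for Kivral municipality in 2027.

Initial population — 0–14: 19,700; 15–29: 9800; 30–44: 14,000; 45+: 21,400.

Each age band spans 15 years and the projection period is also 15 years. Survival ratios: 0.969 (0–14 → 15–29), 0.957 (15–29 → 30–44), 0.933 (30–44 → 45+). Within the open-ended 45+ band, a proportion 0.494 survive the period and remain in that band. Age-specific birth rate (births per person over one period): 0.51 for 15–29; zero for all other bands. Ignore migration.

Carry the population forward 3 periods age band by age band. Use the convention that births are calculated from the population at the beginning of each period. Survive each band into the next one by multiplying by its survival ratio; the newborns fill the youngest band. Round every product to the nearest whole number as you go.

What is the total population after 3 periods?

Call the bands 1 to 4, youngest first.
Period 1:
Births: 9800 × 0.51 = 4998
Band 2: 19700 × 0.969 = 19089
Band 3: 9800 × 0.957 = 9379
Band 4: 14000 × 0.933 + 21400 × 0.494 = 13062 + 10572 = 23634
Population now: 0–14=4998, 15–29=19089, 30–44=9379, 45+=23634
Period 2:
Births: 19089 × 0.51 = 9735
Band 2: 4998 × 0.969 = 4843
Band 3: 19089 × 0.957 = 18268
Band 4: 9379 × 0.933 + 23634 × 0.494 = 8751 + 11675 = 20426
Population now: 0–14=9735, 15–29=4843, 30–44=18268, 45+=20426
Period 3:
Births: 4843 × 0.51 = 2470
Band 2: 9735 × 0.969 = 9433
Band 3: 4843 × 0.957 = 4635
Band 4: 18268 × 0.933 + 20426 × 0.494 = 17044 + 10090 = 27134
Population now: 0–14=2470, 15–29=9433, 30–44=4635, 45+=27134
Total after period 3: 2470 + 9433 + 4635 + 27134 = 43672

43672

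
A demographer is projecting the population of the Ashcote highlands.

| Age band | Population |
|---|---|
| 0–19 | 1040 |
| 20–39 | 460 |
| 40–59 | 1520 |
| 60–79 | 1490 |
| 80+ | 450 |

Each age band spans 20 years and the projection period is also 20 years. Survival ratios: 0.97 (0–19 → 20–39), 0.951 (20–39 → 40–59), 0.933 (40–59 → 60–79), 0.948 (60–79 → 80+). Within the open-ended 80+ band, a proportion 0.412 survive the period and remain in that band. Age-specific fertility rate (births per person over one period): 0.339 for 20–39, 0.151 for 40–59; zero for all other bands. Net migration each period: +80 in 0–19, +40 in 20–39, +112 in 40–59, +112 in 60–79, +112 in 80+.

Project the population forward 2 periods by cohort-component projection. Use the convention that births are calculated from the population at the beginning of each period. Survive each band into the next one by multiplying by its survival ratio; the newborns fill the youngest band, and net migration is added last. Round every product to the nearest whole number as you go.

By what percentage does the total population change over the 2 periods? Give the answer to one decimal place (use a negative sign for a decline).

Period 1:
Births: 460 × 0.339 = 156 ; 1520 × 0.151 = 230 → total 386
20–39: 1040 × 0.97 = 1009
40–59: 460 × 0.951 = 437
60–79: 1520 × 0.933 = 1418
80+: 1490 × 0.948 + 450 × 0.412 = 1413 + 185 = 1598
Net migration: 0–19 + 80 → 466; 20–39 + 40 → 1049; 40–59 + 112 → 549; 60–79 + 112 → 1530; 80+ + 112 → 1710
Giving 466 / 1049 / 549 / 1530 / 1710.
Period 2:
Births: 1049 × 0.339 = 356 ; 549 × 0.151 = 83 → total 439
20–39: 466 × 0.97 = 452
40–59: 1049 × 0.951 = 998
60–79: 549 × 0.933 = 512
80+: 1530 × 0.948 + 1710 × 0.412 = 1450 + 705 = 2155
Net migration: 0–19 + 80 → 519; 20–39 + 40 → 492; 40–59 + 112 → 1110; 60–79 + 112 → 624; 80+ + 112 → 2267
Giving 519 / 492 / 1110 / 624 / 2267.
Total: 4960 → 5012; change = 52; percentage change = 1.0%

1.0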